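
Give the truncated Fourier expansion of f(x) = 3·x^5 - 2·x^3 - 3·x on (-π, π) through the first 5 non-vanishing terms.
(-124·π^2 + 6·π^4 + 738)·sin(x) + (-3·π^4 - 45/2 + 17·π^2)·sin(2·x) + (-52·π^2/9 + 50/27 + 2·π^4)·sin(3·x) + (-3·π^4/2 + 27/64 + 23·π^2/8)·sin(4·x) + (-44·π^2/25 - 486/625 + 6·π^4/5)·sin(5·x)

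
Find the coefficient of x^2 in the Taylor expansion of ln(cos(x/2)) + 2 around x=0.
Expand to order 2: ln(cos(x/2)) + 2 = 2 - x^2/8 + O(x^3).
The coefficient of x^2 is -1/8.

Final answer: -1/8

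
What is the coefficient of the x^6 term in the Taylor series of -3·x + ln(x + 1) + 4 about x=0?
Expand to order 6: -3·x + ln(x + 1) + 4 = -x^6/6 + x^5/5 - x^4/4 + x^3/3 - x^2/2 - 2·x + 4 + O(x^7).
The coefficient of x^6 is -1/6.

Final answer: -1/6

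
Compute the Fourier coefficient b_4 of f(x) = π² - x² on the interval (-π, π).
b_4 = (1/π) ∫_{-π}^{π} f(x)·sin(4x) dx.
Evaluate the integral (use parity and integration by parts as needed): b_4 = 0.

Final answer: 0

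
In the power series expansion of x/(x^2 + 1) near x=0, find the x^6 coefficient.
Expand to order 6: x/(x^2 + 1) = x^5 - x^3 + x + O(x^7).
The coefficient of x^6 is 0.

Final answer: 0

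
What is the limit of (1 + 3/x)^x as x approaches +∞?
As x → +∞: this is the defining limit (1 + 3/x)^x → e^3.
Limit = e^(3).

Final answer: e^(3)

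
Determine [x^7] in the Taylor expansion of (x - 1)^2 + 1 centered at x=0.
Expand to order 7: (x - 1)^2 + 1 = x^2 - 2·x + 2 + O(x^8).
The coefficient of x^7 is 0.

Final answer: 0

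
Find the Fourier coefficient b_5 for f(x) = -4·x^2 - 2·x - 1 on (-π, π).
b_5 = (1/π) ∫_{-π}^{π} f(x)·sin(5x) dx.
Evaluate the integral (use parity and integration by parts as needed): b_5 = -4/5.

Final answer: -4/5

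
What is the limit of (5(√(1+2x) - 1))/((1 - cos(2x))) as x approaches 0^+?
Both numerator and denominator → 0 as x → 0^+; this is a 0/0 indeterminate form.
Expand each to leading order near x = 0: numerator ~ 5·x, denominator ~ 2·x^2.
The limit of the ratio is ∞.

Final answer: ∞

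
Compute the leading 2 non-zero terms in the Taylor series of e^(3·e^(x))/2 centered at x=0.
3·x·e^(3)/2 + e^(3)/2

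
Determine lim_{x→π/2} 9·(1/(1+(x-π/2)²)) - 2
Direct substitution at x = π/2 gives 7.

Final answer: 7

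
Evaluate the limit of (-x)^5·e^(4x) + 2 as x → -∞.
The product is a 0·∞ indeterminate form at x → -∞.
Rewrite the product as (-x)^5 / e^(-4x) (an ∞/∞ form) and apply L'Hôpital, or use the standard hierarchy e^(4|x|) ≫ |(-x)^5| as x → -∞.
The indeterminate product → 0, so the limit = 2.

Final answer: 2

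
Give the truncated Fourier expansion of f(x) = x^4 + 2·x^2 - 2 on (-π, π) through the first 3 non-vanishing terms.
(40 - 8·π^2)·cos(x) + (-1 + 2·π^2)·cos(2·x) - 2 + 2·π^2/3 + π^4/5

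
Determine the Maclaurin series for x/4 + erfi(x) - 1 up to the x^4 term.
2·x^3/(3·√(π)) + x·(1/4 + 2/√(π)) - 1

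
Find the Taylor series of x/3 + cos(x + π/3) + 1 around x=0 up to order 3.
√(3)·x^3/12 - x^2/4 + x·(1/3 - √(3)/2) + 3/2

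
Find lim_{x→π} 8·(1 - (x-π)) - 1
Direct substitution at x = π gives 7.

Final answer: 7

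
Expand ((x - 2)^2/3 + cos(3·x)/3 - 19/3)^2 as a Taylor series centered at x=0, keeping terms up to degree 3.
28·x^3/9 + 38·x^2/3 + 112·x/9 + 196/9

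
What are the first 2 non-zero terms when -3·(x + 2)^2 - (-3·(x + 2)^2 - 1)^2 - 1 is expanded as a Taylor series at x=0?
-324·x - 182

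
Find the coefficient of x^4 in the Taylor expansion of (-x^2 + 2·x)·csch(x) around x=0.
Expand to order 4: (-x^2 + 2·x)·csch(x) = 7·x^4/180 + x^3/6 - x^2/3 - x + 2 + O(x^5).
The coefficient of x^4 is 7/180.

Final answer: 7/180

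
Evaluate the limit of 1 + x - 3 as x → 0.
Direct substitution at x = 0 gives -2.

Final answer: -2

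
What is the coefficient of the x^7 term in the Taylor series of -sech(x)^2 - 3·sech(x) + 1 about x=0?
Expand to order 7: -sech(x)^2 - 3·sech(x) + 1 = 91·x^6/144 - 31·x^4/24 + 5·x^2/2 - 3 + O(x^8).
The coefficient of x^7 is 0.

Final answer: 0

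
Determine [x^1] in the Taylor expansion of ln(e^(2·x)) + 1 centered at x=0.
Expand to order 1: ln(e^(2·x)) + 1 = 2·x + 1 + O(x^2).
The coefficient of x^1 is 2.

Final answer: 2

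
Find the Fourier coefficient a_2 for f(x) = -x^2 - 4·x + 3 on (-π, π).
a_2 = (1/π) ∫_{-π}^{π} f(x)·cos(2x) dx.
Evaluate the integral (use parity and integration by parts as needed): a_2 = -1.

Final answer: -1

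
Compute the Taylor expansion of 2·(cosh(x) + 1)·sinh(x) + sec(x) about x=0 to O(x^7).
61·x^6/720 + 17·x^5/60 + 5·x^4/24 + 5·x^3/3 + x^2/2 + 4·x + 1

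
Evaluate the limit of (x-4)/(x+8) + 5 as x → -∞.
Evaluate the dominant behaviour as x → -∞; each term tends to a finite value or vanishes.
Limit = 6.

Final answer: 6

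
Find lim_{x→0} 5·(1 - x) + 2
Direct substitution at x = 0 gives 7.

Final answer: 7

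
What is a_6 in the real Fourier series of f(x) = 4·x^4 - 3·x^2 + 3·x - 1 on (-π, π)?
a_6 = (1/π) ∫_{-π}^{π} f(x)·cos(6x) dx.
Evaluate the integral (use parity and integration by parts as needed): a_6 = -13/27 + 8·π^2/9.

Final answer: -13/27 + 8·π^2/9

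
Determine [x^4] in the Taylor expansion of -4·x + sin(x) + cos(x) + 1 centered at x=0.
Expand to order 4: -4·x + sin(x) + cos(x) + 1 = x^4/24 - x^3/6 - x^2/2 - 3·x + 2 + O(x^5).
The coefficient of x^4 is 1/24.

Final answer: 1/24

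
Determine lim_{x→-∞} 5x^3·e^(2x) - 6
The product is a 0·∞ indeterminate form at x → -∞.
Rewrite the product as 5x^3 / e^(-2x) (an ∞/∞ form) and apply L'Hôpital, or use the standard hierarchy e^(2|x|) ≫ |x^3| as x → -∞.
The indeterminate product → 0, so the limit = -6.

Final answer: -6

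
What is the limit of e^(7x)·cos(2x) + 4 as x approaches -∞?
Evaluate the dominant behaviour as x → -∞; each term tends to a finite value or vanishes.
Limit = 4.

Final answer: 4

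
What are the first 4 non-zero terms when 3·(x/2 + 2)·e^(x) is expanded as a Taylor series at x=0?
7·x^3/4 + 9·x^2/2 + 15·x/2 + 6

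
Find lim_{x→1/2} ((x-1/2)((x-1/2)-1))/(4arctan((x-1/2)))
Both numerator and denominator → 0 as x → 1/2; this is a 0/0 indeterminate form.
Expand each to leading order near x = 1/2: numerator ~ -(x - 1/2), denominator ~ 4·(x - 1/2).
The limit of the ratio is -1/4.

Final answer: -1/4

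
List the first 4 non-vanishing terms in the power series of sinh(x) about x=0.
x^7/5040 + x^5/120 + x^3/6 + x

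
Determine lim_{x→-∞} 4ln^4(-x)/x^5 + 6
The quotient is an ∞/∞ indeterminate form as x → -∞.
Compare growth rates of the dominant terms (exponentials ≫ polynomials ≫ logarithms), or apply L'Hôpital's rule; the quotient → 0.
Adding the constant: 0 + 6 = 6. Limit = 6.

Final answer: 6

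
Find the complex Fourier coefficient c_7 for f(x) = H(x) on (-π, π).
Compute the real Fourier coefficients first: a_7 = 0, b_7 = 2/(7·π).
Then c_7 = (a_7 − i·b_7)/2 = -i/(7·π).

Final answer: -i/(7·π)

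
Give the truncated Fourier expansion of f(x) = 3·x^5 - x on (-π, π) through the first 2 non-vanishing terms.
(-120·π^2 + 6·π^4 + 718)·sin(x) + (-3·π^4 - 43/2 + 15·π^2)·sin(2·x)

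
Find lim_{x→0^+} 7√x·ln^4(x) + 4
The product is a 0·∞ indeterminate form at x → 0⁺.
Rewrite the product as 7·ln^4(x) / x^(-1/2) and apply L'Hôpital, or use the standard hierarchy x^(-1/2) ≫ |ln x|^4 as x → 0⁺.
The indeterminate product → 0, so the limit = 4.

Final answer: 4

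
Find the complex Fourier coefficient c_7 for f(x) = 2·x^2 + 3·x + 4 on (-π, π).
Compute the real Fourier coefficients first: a_7 = -8/49, b_7 = 6/7.
Then c_7 = (a_7 − i·b_7)/2 = -4/49 - 3·i/7.

Final answer: -4/49 - 3·i/7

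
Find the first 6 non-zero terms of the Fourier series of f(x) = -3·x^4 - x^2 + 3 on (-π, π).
(-140 + 24·π^2)·cos(x) + (8 - 6·π^2)·cos(2·x) + (-4/3 + 8·π^2/3)·cos(3·x) + (5/16 - 3·π^2/2)·cos(4·x) + (-44/625 + 24·π^2/25)·cos(5·x) - 3·π^4/5 - π^2/3 + 3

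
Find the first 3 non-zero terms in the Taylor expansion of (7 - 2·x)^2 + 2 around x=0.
4·x^2 - 28·x + 51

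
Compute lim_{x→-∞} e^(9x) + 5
Evaluate the dominant behaviour as x → -∞; each term tends to a finite value or vanishes.
Limit = 5.

Final answer: 5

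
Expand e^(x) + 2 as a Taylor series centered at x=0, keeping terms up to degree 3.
x^3/6 + x^2/2 + x + 3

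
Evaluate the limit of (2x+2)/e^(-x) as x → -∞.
This is an ∞/∞ indeterminate form as x → -∞.
Compare growth rates of the dominant terms (exponentials ≫ polynomials ≫ logarithms), or apply L'Hôpital's rule; the quotient → 0.
Limit = 0.

Final answer: 0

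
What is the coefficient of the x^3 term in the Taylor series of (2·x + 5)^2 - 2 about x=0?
Expand to order 3: (2·x + 5)^2 - 2 = 4·x^2 + 20·x + 23 + O(x^4).
The coefficient of x^3 is 0.

Final answer: 0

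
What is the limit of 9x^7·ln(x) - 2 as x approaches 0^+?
The product is a 0·∞ indeterminate form at x → 0⁺.
Rewrite the product as 9·ln(x) / x^(-7) and apply L'Hôpital, or use the standard hierarchy x^(-7) ≫ |ln x| as x → 0⁺.
The indeterminate product → 0, so the limit = -2.

Final answer: -2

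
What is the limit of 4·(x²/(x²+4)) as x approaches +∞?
Evaluate the dominant behaviour as x → +∞; each term tends to a finite value or vanishes.
Limit = 4.

Final answer: 4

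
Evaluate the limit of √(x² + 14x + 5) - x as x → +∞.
As x → +∞: multiply by the conjugate to get (14x+5)/(√(x²+14x+5)+x); the denominator ~ 2x, so the limit is 14/2 = 7.
Limit = 7.

Final answer: 7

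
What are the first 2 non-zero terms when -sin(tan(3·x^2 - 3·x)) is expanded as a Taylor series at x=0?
-3·x^2 + 3·x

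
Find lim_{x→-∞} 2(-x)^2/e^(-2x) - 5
The quotient is an ∞/∞ indeterminate form as x → -∞.
Compare growth rates of the dominant terms (exponentials ≫ polynomials ≫ logarithms), or apply L'Hôpital's rule; the quotient → 0.
Adding the constant: 0 - 5 = -5. Limit = -5.

Final answer: -5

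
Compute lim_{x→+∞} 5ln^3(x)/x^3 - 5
The quotient is an ∞/∞ indeterminate form as x → +∞.
The polynomial denominator x^3 dominates the logarithmic numerator (any positive power of x ≫ ln^3(x) as x → ∞), so the quotient → 0.
Adding the constant: 0 - 5 = -5. Limit = -5.

Final answer: -5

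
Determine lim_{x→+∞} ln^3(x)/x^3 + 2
The quotient is an ∞/∞ indeterminate form as x → +∞.
The polynomial denominator x^3 dominates the logarithmic numerator (any positive power of x ≫ ln^3(x) as x → ∞), so the quotient → 0.
Adding the constant: 0 + 2 = 2. Limit = 2.

Final answer: 2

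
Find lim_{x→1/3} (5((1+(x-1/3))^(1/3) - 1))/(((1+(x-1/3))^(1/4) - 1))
Both numerator and denominator → 0 as x → 1/3; this is a 0/0 indeterminate form.
Expand each to leading order near x = 1/3: numerator ~ 5·(x - 1/3)/3, denominator ~ (x - 1/3)/4.
The limit of the ratio is 20/3.

Final answer: 20/3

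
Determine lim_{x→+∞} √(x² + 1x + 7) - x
This is an ∞ − ∞ indeterminate form.
Multiply and divide by the conjugate √(x²+1x + 7) + x; the x² terms cancel, leaving (1x + 7)/(√(x²+1x + 7)+x) → 1/2.
Limit = 1/2.

Final answer: 1/2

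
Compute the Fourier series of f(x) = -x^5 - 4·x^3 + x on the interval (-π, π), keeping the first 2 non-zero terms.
(-2·π^4 - 190 + 32·π^2)·sin(x) + (-π^2 + 1/2 + π^4)·sin(2·x)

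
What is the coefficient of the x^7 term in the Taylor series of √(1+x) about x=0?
Expand to order 7: √(1+x) = 33·x^7/2048 - 21·x^6/1024 + 7·x^5/256 - 5·x^4/128 + x^3/16 - x^2/8 + x/2 + 1 + O(x^8).
The coefficient of x^7 is 33/2048.

Final answer: 33/2048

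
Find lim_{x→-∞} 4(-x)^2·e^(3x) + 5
The product is a 0·∞ indeterminate form at x → -∞.
Rewrite the product as 4(-x)^2 / e^(-3x) (an ∞/∞ form) and apply L'Hôpital, or use the standard hierarchy e^(3|x|) ≫ |(-x)^2| as x → -∞.
The indeterminate product → 0, so the limit = 5.

Final answer: 5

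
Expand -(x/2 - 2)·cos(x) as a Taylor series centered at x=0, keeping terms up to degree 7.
x^7/1440 - x^6/360 - x^5/48 + x^4/12 + x^3/4 - x^2 - x/2 + 2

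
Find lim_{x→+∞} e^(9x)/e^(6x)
This is an ∞/∞ indeterminate form as x → +∞.
Rewrite e^(9x)/e^(6x) = e^((9−6)x) = e^(3x); the exponent coefficient is 3 > 0 so e^(3x) → ∞.
Limit = ∞.

Final answer: ∞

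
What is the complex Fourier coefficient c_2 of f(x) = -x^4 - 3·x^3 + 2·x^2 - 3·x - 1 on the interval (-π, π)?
Compute the real Fourier coefficients first: a_2 = 5 - 2·π^2, b_2 = -3/2 + 3·π^2.
Then c_2 = (a_2 − i·b_2)/2 = -π^2 + 5/2 - 3·i·π^2/2 + 3·i/4.

Final answer: -π^2 + 5/2 - 3·i·π^2/2 + 3·i/4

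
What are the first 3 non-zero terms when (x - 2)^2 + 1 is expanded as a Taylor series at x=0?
x^2 - 4·x + 5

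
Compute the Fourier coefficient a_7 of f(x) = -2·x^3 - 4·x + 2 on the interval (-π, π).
a_7 = (1/π) ∫_{-π}^{π} f(x)·cos(7x) dx.
Evaluate the integral (use parity and integration by parts as needed): a_7 = 0.

Final answer: 0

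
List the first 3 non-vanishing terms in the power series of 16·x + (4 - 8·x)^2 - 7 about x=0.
64·x^2 - 48·x + 9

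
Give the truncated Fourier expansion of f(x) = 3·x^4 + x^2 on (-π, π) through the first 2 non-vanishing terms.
(140 - 24·π^2)·cos(x) + π^2/3 + 3·π^4/5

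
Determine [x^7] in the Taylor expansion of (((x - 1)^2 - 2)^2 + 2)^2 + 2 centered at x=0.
Expand to order 7: (((x - 1)^2 - 2)^2 + 2)^2 + 2 = -8·x^7 + 20·x^6 - 8·x^5 - 22·x^4 - 8·x^3 + 28·x^2 + 24·x + 11 + O(x^8).
The coefficient of x^7 is -8.

Final answer: -8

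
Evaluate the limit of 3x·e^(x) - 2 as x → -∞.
The product is a 0·∞ indeterminate form at x → -∞.
Rewrite the product as 3x / e^(-x) (an ∞/∞ form) and apply L'Hôpital, or use the standard hierarchy e^(|x|) ≫ |x| as x → -∞.
The indeterminate product → 0, so the limit = -2.

Final answer: -2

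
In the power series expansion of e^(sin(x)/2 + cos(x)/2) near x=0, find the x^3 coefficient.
Expand to order 3: e^(sin(x)/2 + cos(x)/2) = -3·x^3·e^(1/2)/16 - x^2·e^(1/2)/8 + x·e^(1/2)/2 + e^(1/2) + O(x^4).
The coefficient of x^3 is -3·e^(1/2)/16.

Final answer: -3·e^(1/2)/16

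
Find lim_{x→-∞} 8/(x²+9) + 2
Evaluate the dominant behaviour as x → -∞; each term tends to a finite value or vanishes.
Limit = 2.

Final answer: 2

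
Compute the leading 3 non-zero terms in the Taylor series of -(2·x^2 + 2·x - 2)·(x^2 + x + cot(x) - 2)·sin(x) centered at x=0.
3·x^2 - 6·x + 2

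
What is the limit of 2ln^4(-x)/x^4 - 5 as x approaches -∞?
The quotient is an ∞/∞ indeterminate form as x → -∞.
Compare growth rates of the dominant terms (exponentials ≫ polynomials ≫ logarithms), or apply L'Hôpital's rule; the quotient → 0.
Adding the constant: 0 - 5 = -5. Limit = -5.

Final answer: -5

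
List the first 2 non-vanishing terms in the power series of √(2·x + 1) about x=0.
x + 1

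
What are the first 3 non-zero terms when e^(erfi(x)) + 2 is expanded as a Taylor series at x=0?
2·x^2/π + 2·x/√(π) + 3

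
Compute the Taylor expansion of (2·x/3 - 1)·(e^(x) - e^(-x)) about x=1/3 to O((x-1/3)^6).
(7 - 7·e^(2/3))·e^(-1/3)/9 + (-13 - e^(2/3))·e^(-1/3)·(x - 1/3)/9 + (5·e^(2/3) + 19)·e^(-1/3)·(x - 1/3)^2/18 + (-25 + 11·e^(2/3))·e^(-1/3)·(x - 1/3)^3/54 + (31 + 17·e^(2/3))·e^(-1/3)·(x - 1/3)^4/216 + (-37 + 23·e^(2/3))·e^(-1/3)·(x - 1/3)^5/1080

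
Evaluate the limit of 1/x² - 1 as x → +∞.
Evaluate the dominant behaviour as x → +∞; each term tends to a finite value or vanishes.
Limit = -1.

Final answer: -1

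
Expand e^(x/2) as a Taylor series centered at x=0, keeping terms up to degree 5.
x^5/3840 + x^4/384 + x^3/48 + x^2/8 + x/2 + 1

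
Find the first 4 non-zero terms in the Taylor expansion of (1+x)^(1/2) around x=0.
x^3/16 - x^2/8 + x/2 + 1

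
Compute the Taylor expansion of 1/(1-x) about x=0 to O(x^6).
x^5 + x^4 + x^3 + x^2 + x + 1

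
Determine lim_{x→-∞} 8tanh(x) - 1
Evaluate the dominant behaviour as x → -∞; each term tends to a finite value or vanishes.
Limit = -9.

Final answer: -9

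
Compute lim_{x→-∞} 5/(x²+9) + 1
Evaluate the dominant behaviour as x → -∞; each term tends to a finite value or vanishes.
Limit = 1.

Final answer: 1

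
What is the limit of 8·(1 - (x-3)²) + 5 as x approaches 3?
Direct substitution at x = 3 gives 13.

Final answer: 13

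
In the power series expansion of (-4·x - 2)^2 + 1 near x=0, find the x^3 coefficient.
Expand to order 3: (-4·x - 2)^2 + 1 = 16·x^2 + 16·x + 5 + O(x^4).
The coefficient of x^3 is 0.

Final answer: 0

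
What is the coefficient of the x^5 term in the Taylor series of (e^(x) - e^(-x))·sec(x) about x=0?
Expand to order 5: (e^(x) - e^(-x))·sec(x) = 3·x^5/5 + 4·x^3/3 + 2·x + O(x^6).
The coefficient of x^5 is 3/5.

Final answer: 3/5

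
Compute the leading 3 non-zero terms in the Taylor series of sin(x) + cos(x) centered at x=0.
-x^2/2 + x + 1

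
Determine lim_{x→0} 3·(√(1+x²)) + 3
Direct substitution at x = 0 gives 6.

Final answer: 6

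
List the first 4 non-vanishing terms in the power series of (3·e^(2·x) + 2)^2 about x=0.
112·x^3 + 96·x^2 + 60·x + 25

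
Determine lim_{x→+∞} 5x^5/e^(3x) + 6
The quotient is an ∞/∞ indeterminate form as x → +∞.
The exponential denominator e^(3x) dominates the polynomial numerator (e^x ≫ x^5 as x → ∞), so the quotient → 0.
Adding the constant: 0 + 6 = 6. Limit = 6.

Final answer: 6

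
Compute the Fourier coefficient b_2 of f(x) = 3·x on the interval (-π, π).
b_2 = (1/π) ∫_{-π}^{π} f(x)·sin(2x) dx.
Evaluate the integral (use parity and integration by parts as needed): b_2 = -3.

Final answer: -3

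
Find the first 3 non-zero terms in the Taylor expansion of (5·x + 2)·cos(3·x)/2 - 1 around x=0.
-45·x^3/4 - 9·x^2/2 + 5·x/2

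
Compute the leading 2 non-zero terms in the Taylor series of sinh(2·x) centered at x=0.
4·x^3/3 + 2·x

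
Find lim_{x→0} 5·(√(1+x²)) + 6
Direct substitution at x = 0 gives 11.

Final answer: 11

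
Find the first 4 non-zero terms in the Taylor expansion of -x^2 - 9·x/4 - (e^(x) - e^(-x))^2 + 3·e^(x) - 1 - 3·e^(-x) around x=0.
x^3 - 5·x^2 + 15·x/4 - 1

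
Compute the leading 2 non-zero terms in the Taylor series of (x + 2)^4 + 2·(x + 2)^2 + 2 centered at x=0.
40·x + 26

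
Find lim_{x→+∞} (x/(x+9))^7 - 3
As x → +∞: x/(x+9) = 1/(1 + 9/x) → 1, and the 7th power of a limit-1 base also → 1; with the additive constant, 1 - 3 = -2.
Limit = -2.

Final answer: -2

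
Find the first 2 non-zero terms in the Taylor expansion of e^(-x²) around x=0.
1 - x^2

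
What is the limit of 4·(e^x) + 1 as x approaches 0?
Direct substitution at x = 0 gives 5.

Final answer: 5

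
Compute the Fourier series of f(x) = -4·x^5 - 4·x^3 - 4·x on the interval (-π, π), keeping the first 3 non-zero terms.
(-920 - 8·π^4 + 152·π^2)·sin(x) + (-16·π^2 + 28 + 4·π^4)·sin(2·x) + (-8·π^4/3 - 392/81 + 88·π^2/27)·sin(3·x)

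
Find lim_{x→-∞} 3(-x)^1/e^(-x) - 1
The quotient is an ∞/∞ indeterminate form as x → -∞.
Compare growth rates of the dominant terms (exponentials ≫ polynomials ≫ logarithms), or apply L'Hôpital's rule; the quotient → 0.
Adding the constant: 0 - 1 = -1. Limit = -1.

Final answer: -1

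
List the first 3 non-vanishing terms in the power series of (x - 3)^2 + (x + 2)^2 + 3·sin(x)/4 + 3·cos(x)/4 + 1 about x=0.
13·x^2/8 - 5·x/4 + 59/4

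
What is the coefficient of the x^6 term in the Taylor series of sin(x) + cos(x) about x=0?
Expand to order 6: sin(x) + cos(x) = -x^6/720 + x^5/120 + x^4/24 - x^3/6 - x^2/2 + x + 1 + O(x^7).
The coefficient of x^6 is -1/720.

Final answer: -1/720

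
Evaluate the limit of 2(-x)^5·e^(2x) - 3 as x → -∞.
The product is a 0·∞ indeterminate form at x → -∞.
Rewrite the product as 2(-x)^5 / e^(-2x) (an ∞/∞ form) and apply L'Hôpital, or use the standard hierarchy e^(2|x|) ≫ |(-x)^5| as x → -∞.
The indeterminate product → 0, so the limit = -3.

Final answer: -3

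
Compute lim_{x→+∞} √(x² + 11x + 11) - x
This is an ∞ − ∞ indeterminate form.
Multiply and divide by the conjugate √(x²+11x + 11) + x; the x² terms cancel, leaving (11x + 11)/(√(x²+11x + 11)+x) → 11/2.
Limit = 11/2.

Final answer: 11/2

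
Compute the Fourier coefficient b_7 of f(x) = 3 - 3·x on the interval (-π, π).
b_7 = (1/π) ∫_{-π}^{π} f(x)·sin(7x) dx.
Evaluate the integral (use parity and integration by parts as needed): b_7 = -6/7.

Final answer: -6/7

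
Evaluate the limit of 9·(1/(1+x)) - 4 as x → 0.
Direct substitution at x = 0 gives 5.

Final answer: 5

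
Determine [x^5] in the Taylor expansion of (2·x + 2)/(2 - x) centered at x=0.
Expand to order 5: (2·x + 2)/(2 - x) = 3·x^5/32 + 3·x^4/16 + 3·x^3/8 + 3·x^2/4 + 3·x/2 + 1 + O(x^6).
The coefficient of x^5 is 3/32.

Final answer: 3/32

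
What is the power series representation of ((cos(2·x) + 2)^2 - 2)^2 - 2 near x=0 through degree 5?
256·x^4 - 168·x^2 + 47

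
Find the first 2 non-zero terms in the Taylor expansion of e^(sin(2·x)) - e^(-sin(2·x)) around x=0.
-64·x^5/15 + 4·x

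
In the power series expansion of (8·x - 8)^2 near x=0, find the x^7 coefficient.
Expand to order 7: (8·x - 8)^2 = 64·x^2 - 128·x + 64 + O(x^8).
The coefficient of x^7 is 0.

Final answer: 0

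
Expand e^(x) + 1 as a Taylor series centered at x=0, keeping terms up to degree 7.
x^7/5040 + x^6/720 + x^5/120 + x^4/24 + x^3/6 + x^2/2 + x + 2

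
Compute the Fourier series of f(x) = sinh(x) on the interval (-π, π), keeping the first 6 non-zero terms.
sin(x)·sinh(π)/π - 4·sin(2·x)·sinh(π)/(5·π) + 3·sin(3·x)·sinh(π)/(5·π) - 8·sin(4·x)·sinh(π)/(17·π) + 5·sin(5·x)·sinh(π)/(13·π) - 12·sin(6·x)·sinh(π)/(37·π)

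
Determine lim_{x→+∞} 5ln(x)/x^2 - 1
The quotient is an ∞/∞ indeterminate form as x → +∞.
The polynomial denominator x^2 dominates the logarithmic numerator (any positive power of x ≫ ln(x) as x → ∞), so the quotient → 0.
Adding the constant: 0 - 1 = -1. Limit = -1.

Final answer: -1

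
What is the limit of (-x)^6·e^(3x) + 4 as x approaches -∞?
The product is a 0·∞ indeterminate form at x → -∞.
Rewrite the product as (-x)^6 / e^(-3x) (an ∞/∞ form) and apply L'Hôpital, or use the standard hierarchy e^(3|x|) ≫ |(-x)^6| as x → -∞.
The indeterminate product → 0, so the limit = 4.

Final answer: 4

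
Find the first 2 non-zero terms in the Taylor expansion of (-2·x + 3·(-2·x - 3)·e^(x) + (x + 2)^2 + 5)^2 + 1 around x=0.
169·x^2 + 1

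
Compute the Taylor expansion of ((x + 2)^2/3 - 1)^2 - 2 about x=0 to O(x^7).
x^4/9 + 8·x^3/9 + 2·x^2 + 8·x/9 - 17/9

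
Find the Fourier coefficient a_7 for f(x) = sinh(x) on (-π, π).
a_7 = (1/π) ∫_{-π}^{π} f(x)·cos(7x) dx.
Evaluate the integral (use parity and integration by parts as needed): a_7 = 0.

Final answer: 0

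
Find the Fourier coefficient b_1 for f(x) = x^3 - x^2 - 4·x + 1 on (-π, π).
b_1 = (1/π) ∫_{-π}^{π} f(x)·sin(1x) dx.
Evaluate the integral (use parity and integration by parts as needed): b_1 = -20 + 2·π^2.

Final answer: -20 + 2·π^2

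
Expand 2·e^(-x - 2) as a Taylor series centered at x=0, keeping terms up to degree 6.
x^6·e^(-2)/360 - x^5·e^(-2)/60 + x^4·e^(-2)/12 - x^3·e^(-2)/3 + x^2·e^(-2) - 2·x·e^(-2) + 2·e^(-2)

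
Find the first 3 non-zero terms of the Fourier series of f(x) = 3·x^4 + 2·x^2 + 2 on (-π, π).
(136 - 24·π^2)·cos(x) + (-7 + 6·π^2)·cos(2·x) + 2 + 2·π^2/3 + 3·π^4/5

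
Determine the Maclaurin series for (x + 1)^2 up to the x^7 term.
x^2 + 2·x + 1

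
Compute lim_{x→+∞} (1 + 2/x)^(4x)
As x → +∞: write (1 + 2/x)^(4x) = ((1 + 2/x)^x)^4 → (e^2)^4 = e^8.
Limit = e^(8).

Final answer: e^(8)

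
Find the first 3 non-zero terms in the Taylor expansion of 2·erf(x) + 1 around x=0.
-4·x^3/(3·√(π)) + 4·x/√(π) + 1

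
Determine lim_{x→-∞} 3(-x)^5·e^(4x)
This is a 0·∞ indeterminate form at x → -∞.
Rewrite the product as 3(-x)^5 / e^(-4x) (an ∞/∞ form) and apply L'Hôpital, or use the standard hierarchy e^(4|x|) ≫ |(-x)^5| as x → -∞.
The indeterminate product → 0, so the limit = 0.

Final answer: 0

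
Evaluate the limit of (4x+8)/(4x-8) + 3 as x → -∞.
Evaluate the dominant behaviour as x → -∞; each term tends to a finite value or vanishes.
Limit = 4.

Final answer: 4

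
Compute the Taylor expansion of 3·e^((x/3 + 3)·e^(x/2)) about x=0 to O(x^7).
27967303·x^6·e^(3)/11197440 + 117389·x^5·e^(3)/31104 + 53917·x^4·e^(3)/10368 + 2753·x^3·e^(3)/432 + 20·x^2·e^(3)/3 + 11·x·e^(3)/2 + 3·e^(3)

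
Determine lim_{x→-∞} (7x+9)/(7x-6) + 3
Evaluate the dominant behaviour as x → -∞; each term tends to a finite value or vanishes.
Limit = 4.

Final answer: 4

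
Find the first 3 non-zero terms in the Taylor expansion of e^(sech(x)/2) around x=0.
13·x^4·e^(1/2)/96 - x^2·e^(1/2)/4 + e^(1/2)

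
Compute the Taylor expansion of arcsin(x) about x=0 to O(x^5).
x^3/6 + x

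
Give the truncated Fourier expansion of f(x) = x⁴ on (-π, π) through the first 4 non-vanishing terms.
(48 - 8·π^2)·cos(x) + (-3 + 2·π^2)·cos(2·x) + (16/27 - 8·π^2/9)·cos(3·x) + π^4/5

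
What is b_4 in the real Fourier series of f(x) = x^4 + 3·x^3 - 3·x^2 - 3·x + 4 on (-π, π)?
b_4 = (1/π) ∫_{-π}^{π} f(x)·sin(4x) dx.
Evaluate the integral (use parity and integration by parts as needed): b_4 = 33/16 - 3·π^2/2.

Final answer: 33/16 - 3·π^2/2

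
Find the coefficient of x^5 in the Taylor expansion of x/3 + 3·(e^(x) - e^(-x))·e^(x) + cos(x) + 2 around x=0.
Expand to order 5: x/3 + 3·(e^(x) - e^(-x))·e^(x) + cos(x) + 2 = 4·x^5/5 + 49·x^4/24 + 4·x^3 + 11·x^2/2 + 19·x/3 + 3 + O(x^6).
The coefficient of x^5 is 4/5.

Final answer: 4/5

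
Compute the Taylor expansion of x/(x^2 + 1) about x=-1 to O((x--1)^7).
-1/2 + (x + 1)^2/4 + (x + 1)^3/4 + (x + 1)^4/8 - (x + 1)^6/16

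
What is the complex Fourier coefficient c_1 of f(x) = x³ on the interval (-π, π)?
Compute the real Fourier coefficients first: a_1 = 0, b_1 = -12 + 2·π^2.
Then c_1 = (a_1 − i·b_1)/2 = -i·π^2 + 6·i.

Final answer: -i·π^2 + 6·i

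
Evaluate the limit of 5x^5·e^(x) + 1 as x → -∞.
The product is a 0·∞ indeterminate form at x → -∞.
Rewrite the product as 5x^5 / e^(-x) (an ∞/∞ form) and apply L'Hôpital, or use the standard hierarchy e^(|x|) ≫ |x^5| as x → -∞.
The indeterminate product → 0, so the limit = 1.

Final answer: 1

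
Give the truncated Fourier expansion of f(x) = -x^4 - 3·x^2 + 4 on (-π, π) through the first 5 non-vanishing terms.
(-36 + 8·π^2)·cos(x) - 2·π^2·cos(2·x) + (20/27 + 8·π^2/9)·cos(3·x) + (-π^2/2 - 9/16)·cos(4·x) - π^4/5 - π^2 + 4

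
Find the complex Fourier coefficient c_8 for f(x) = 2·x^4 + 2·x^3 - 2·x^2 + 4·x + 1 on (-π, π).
Compute the real Fourier coefficients first: a_8 = -19/128 + π^2/4, b_8 = -π^2/2 - 61/64.
Then c_8 = (a_8 − i·b_8)/2 = -19/256 + π^2/8 + 61·i/128 + i·π^2/4.

Final answer: -19/256 + π^2/8 + 61·i/128 + i·π^2/4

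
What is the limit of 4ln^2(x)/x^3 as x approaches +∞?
This is an ∞/∞ indeterminate form as x → +∞.
The polynomial denominator x^3 dominates the logarithmic numerator (any positive power of x ≫ ln^2(x) as x → ∞), so the quotient → 0.
Limit = 0.

Final answer: 0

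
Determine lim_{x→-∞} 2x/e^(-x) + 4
The quotient is an ∞/∞ indeterminate form as x → -∞.
Compare growth rates of the dominant terms (exponentials ≫ polynomials ≫ logarithms), or apply L'Hôpital's rule; the quotient → 0.
Adding the constant: 0 + 4 = 4. Limit = 4.

Final answer: 4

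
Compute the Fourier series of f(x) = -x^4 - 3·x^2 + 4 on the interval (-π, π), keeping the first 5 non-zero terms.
(-36 + 8·π^2)·cos(x) - 2·π^2·cos(2·x) + (20/27 + 8·π^2/9)·cos(3·x) + (-π^2/2 - 9/16)·cos(4·x) - π^4/5 - π^2 + 4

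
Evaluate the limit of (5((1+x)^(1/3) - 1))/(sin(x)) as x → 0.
Both numerator and denominator → 0 as x → 0; this is a 0/0 indeterminate form.
Expand each to leading order near x = 0: numerator ~ 5·x/3, denominator ~ x.
The limit of the ratio is 5/3.

Final answer: 5/3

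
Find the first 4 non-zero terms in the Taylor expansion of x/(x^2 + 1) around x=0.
-x^7 + x^5 - x^3 + x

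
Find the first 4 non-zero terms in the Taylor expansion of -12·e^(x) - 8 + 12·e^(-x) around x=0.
-x^5/5 - 4·x^3 - 24·x - 8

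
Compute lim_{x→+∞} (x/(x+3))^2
As x → +∞: x/(x+3) = 1/(1 + 3/x) → 1, and the 2nd power of a limit-1 base also → 1.
Limit = 1.

Final answer: 1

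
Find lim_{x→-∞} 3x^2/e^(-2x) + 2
The quotient is an ∞/∞ indeterminate form as x → -∞.
Compare growth rates of the dominant terms (exponentials ≫ polynomials ≫ logarithms), or apply L'Hôpital's rule; the quotient → 0.
Adding the constant: 0 + 2 = 2. Limit = 2.

Final answer: 2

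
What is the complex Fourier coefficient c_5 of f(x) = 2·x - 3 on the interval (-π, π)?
Compute the real Fourier coefficients first: a_5 = 0, b_5 = 4/5.
Then c_5 = (a_5 − i·b_5)/2 = -2·i/5.

Final answer: -2·i/5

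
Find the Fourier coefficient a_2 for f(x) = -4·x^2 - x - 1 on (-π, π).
a_2 = (1/π) ∫_{-π}^{π} f(x)·cos(2x) dx.
Evaluate the integral (use parity and integration by parts as needed): a_2 = -4.

Final answer: -4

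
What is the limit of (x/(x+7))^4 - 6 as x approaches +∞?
As x → +∞: x/(x+7) = 1/(1 + 7/x) → 1, and the 4th power of a limit-1 base also → 1; with the additive constant, 1 - 6 = -5.
Limit = -5.

Final answer: -5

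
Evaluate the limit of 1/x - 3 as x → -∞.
Evaluate the dominant behaviour as x → -∞; each term tends to a finite value or vanishes.
Limit = -3.

Final answer: -3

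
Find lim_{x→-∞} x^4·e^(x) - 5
The product is a 0·∞ indeterminate form at x → -∞.
Rewrite the product as x^4 / e^(-x) (an ∞/∞ form) and apply L'Hôpital, or use the standard hierarchy e^(|x|) ≫ |x^4| as x → -∞.
The indeterminate product → 0, so the limit = -5.

Final answer: -5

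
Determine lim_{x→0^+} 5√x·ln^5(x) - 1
The product is a 0·∞ indeterminate form at x → 0⁺.
Rewrite the product as 5·ln^5(x) / x^(-1/2) and apply L'Hôpital, or use the standard hierarchy x^(-1/2) ≫ |ln x|^5 as x → 0⁺.
The indeterminate product → 0, so the limit = -1.

Final answer: -1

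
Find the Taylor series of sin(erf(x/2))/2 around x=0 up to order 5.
x^5·(1/(240·π^(5/2)) + 1/(320·√(π)) + 1/(48·π^(3/2))) + x^3·(-1/(24·√(π)) - 1/(12·π^(3/2))) + x/(2·√(π))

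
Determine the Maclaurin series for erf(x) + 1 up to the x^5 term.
x^5/(5·√(π)) - 2·x^3/(3·√(π)) + 2·x/√(π) + 1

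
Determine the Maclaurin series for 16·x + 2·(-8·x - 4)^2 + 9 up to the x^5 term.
128·x^2 + 144·x + 41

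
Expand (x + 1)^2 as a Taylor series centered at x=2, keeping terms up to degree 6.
9 + 6·(x - 2) + (x - 2)^2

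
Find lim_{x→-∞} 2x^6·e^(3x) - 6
The product is a 0·∞ indeterminate form at x → -∞.
Rewrite the product as 2x^6 / e^(-3x) (an ∞/∞ form) and apply L'Hôpital, or use the standard hierarchy e^(3|x|) ≫ |x^6| as x → -∞.
The indeterminate product → 0, so the limit = -6.

Final answer: -6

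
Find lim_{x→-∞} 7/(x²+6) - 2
Evaluate the dominant behaviour as x → -∞; each term tends to a finite value or vanishes.
Limit = -2.

Final answer: -2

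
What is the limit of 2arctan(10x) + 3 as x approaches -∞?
Evaluate the dominant behaviour as x → -∞; each term tends to a finite value or vanishes.
Limit = 3 - π.

Final answer: 3 - π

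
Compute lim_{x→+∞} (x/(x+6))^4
As x → +∞: x/(x+6) = 1/(1 + 6/x) → 1, and the 4th power of a limit-1 base also → 1.
Limit = 1.

Final answer: 1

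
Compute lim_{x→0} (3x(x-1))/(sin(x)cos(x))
Both numerator and denominator → 0 as x → 0; this is a 0/0 indeterminate form.
Expand each to leading order near x = 0: numerator ~ -3·x, denominator ~ x.
The limit of the ratio is -3.

Final answer: -3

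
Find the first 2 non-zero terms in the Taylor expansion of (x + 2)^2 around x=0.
4·x + 4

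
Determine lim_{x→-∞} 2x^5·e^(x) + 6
The product is a 0·∞ indeterminate form at x → -∞.
Rewrite the product as 2x^5 / e^(-x) (an ∞/∞ form) and apply L'Hôpital, or use the standard hierarchy e^(|x|) ≫ |x^5| as x → -∞.
The indeterminate product → 0, so the limit = 6.

Final answer: 6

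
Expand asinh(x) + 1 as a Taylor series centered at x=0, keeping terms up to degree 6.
3·x^5/40 - x^3/6 + x + 1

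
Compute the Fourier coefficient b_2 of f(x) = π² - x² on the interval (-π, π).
b_2 = (1/π) ∫_{-π}^{π} f(x)·sin(2x) dx.
Evaluate the integral (use parity and integration by parts as needed): b_2 = 0.

Final answer: 0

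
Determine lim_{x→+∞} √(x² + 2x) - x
This is an ∞ − ∞ indeterminate form.
Multiply and divide by the conjugate √(x²+2x) + x; the x² terms cancel, leaving (2x)/(√(x²+2x)+x) → 2/2 = 1.
Limit = 1.

Final answer: 1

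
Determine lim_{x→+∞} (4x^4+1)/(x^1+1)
This is an ∞/∞ indeterminate form as x → +∞.
Divide numerator and denominator by x^4 and let the lower-order terms vanish; the numerator's degree 4 exceeds the denominator's degree 1, so the quotient diverges.
Limit = ∞.

Final answer: ∞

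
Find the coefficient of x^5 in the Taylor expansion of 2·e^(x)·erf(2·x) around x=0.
Expand to order 5: 2·e^(x)·erf(2·x) = 39·x^5/(5·√(π)) - 28·x^4/(3·√(π)) - 20·x^3/(3·√(π)) + 8·x^2/√(π) + 8·x/√(π) + O(x^6).
The coefficient of x^5 is 39/(5·√(π)).

Final answer: 39/(5·√(π))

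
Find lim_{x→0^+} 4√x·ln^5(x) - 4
The product is a 0·∞ indeterminate form at x → 0⁺.
Rewrite the product as 4·ln^5(x) / x^(-1/2) and apply L'Hôpital, or use the standard hierarchy x^(-1/2) ≫ |ln x|^5 as x → 0⁺.
The indeterminate product → 0, so the limit = -4.

Final answer: -4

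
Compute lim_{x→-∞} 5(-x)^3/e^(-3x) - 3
The quotient is an ∞/∞ indeterminate form as x → -∞.
Compare growth rates of the dominant terms (exponentials ≫ polynomials ≫ logarithms), or apply L'Hôpital's rule; the quotient → 0.
Adding the constant: 0 - 3 = -3. Limit = -3.

Final answer: -3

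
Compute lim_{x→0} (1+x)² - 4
Direct substitution at x = 0 gives -3.

Final answer: -3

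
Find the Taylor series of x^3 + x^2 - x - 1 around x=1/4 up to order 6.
-75/64 - 5·(x - 1/4)/16 + 7·(x - 1/4)^2/4 + (x - 1/4)^3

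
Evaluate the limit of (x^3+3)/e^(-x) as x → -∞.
This is an ∞/∞ indeterminate form as x → -∞.
Compare growth rates of the dominant terms (exponentials ≫ polynomials ≫ logarithms), or apply L'Hôpital's rule; the quotient → 0.
Limit = 0.

Final answer: 0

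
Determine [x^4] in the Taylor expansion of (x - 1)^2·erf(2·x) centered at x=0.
Expand to order 4: (x - 1)^2·erf(2·x) = 32·x^4/(3·√(π)) - 4·x^3/(3·√(π)) - 8·x^2/√(π) + 4·x/√(π) + O(x^5).
The coefficient of x^4 is 32/(3·√(π)).

Final answer: 32/(3·√(π))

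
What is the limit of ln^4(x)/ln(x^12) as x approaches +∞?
This is an ∞/∞ indeterminate form as x → +∞.
Write ln(x^12) = 12·ln(x), reducing the quotient to ln^3(x)/12 → ∞.
Limit = ∞.

Final answer: ∞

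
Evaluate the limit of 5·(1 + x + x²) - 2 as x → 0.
Direct substitution at x = 0 gives 3.

Final answer: 3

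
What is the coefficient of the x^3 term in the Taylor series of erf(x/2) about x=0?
Expand to order 3: erf(x/2) = -x^3/(12·√(π)) + x/√(π) + O(x^4).
The coefficient of x^3 is -1/(12·√(π)).

Final answer: -1/(12·√(π))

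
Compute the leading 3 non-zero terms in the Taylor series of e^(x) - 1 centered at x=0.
x^3/6 + x^2/2 + x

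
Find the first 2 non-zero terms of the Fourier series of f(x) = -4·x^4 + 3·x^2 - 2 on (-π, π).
(-204 + 32·π^2)·cos(x) - 4·π^4/5 - 2 + π^2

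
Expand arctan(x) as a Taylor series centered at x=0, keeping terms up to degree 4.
-x^3/3 + x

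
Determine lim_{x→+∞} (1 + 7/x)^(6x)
As x → +∞: write (1 + 7/x)^(6x) = ((1 + 7/x)^x)^6 → (e^7)^6 = e^42.
Limit = e^(42).

Final answer: e^(42)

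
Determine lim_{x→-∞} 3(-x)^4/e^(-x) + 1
The quotient is an ∞/∞ indeterminate form as x → -∞.
Compare growth rates of the dominant terms (exponentials ≫ polynomials ≫ logarithms), or apply L'Hôpital's rule; the quotient → 0.
Adding the constant: 0 + 1 = 1. Limit = 1.

Final answer: 1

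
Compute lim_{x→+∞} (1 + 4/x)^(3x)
As x → +∞: write (1 + 4/x)^(3x) = ((1 + 4/x)^x)^3 → (e^4)^3 = e^12.
Limit = e^(12).

Final answer: e^(12)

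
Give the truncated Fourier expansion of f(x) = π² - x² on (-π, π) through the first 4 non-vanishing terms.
4·cos(x) - cos(2·x) + 4·cos(3·x)/9 + 2·π^2/3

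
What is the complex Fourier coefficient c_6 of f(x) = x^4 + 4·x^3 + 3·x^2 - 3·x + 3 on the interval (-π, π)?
Compute the real Fourier coefficients first: a_6 = 8/27 + 2·π^2/9, b_6 = 11/9 - 4·π^2/3.
Then c_6 = (a_6 − i·b_6)/2 = 4/27 + π^2/9 - 11·i/18 + 2·i·π^2/3.

Final answer: 4/27 + π^2/9 - 11·i/18 + 2·i·π^2/3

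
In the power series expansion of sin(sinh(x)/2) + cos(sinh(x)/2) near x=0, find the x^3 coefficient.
Expand to order 3: sin(sinh(x)/2) + cos(sinh(x)/2) = x^3/16 - x^2/8 + x/2 + 1 + O(x^4).
The coefficient of x^3 is 1/16.

Final answer: 1/16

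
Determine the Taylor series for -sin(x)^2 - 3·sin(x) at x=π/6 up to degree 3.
-7/4 - 2·√(3)·(x - π/6) + (x - π/6)^2/4 + 7·√(3)·(x - π/6)^3/12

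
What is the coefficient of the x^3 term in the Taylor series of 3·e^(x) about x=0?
Expand to order 3: 3·e^(x) = x^3/2 + 3·x^2/2 + 3·x + 3 + O(x^4).
The coefficient of x^3 is 1/2.

Final answer: 1/2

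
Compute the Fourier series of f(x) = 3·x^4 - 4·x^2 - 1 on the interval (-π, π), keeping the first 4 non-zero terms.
(160 - 24·π^2)·cos(x) + (-13 + 6·π^2)·cos(2·x) + (32/9 - 8·π^2/3)·cos(3·x) - 4·π^2/3 - 1 + 3·π^4/5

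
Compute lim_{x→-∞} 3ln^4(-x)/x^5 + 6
The quotient is an ∞/∞ indeterminate form as x → -∞.
Compare growth rates of the dominant terms (exponentials ≫ polynomials ≫ logarithms), or apply L'Hôpital's rule; the quotient → 0.
Adding the constant: 0 + 6 = 6. Limit = 6.

Final answer: 6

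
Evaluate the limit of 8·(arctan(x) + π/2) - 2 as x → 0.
Direct substitution at x = 0 gives -2 + 4·π.

Final answer: -2 + 4·π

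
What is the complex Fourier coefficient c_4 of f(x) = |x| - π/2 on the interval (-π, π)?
Compute the real Fourier coefficients first: a_4 = 0, b_4 = 0.
Then c_4 = (a_4 − i·b_4)/2 = 0.

Final answer: 0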